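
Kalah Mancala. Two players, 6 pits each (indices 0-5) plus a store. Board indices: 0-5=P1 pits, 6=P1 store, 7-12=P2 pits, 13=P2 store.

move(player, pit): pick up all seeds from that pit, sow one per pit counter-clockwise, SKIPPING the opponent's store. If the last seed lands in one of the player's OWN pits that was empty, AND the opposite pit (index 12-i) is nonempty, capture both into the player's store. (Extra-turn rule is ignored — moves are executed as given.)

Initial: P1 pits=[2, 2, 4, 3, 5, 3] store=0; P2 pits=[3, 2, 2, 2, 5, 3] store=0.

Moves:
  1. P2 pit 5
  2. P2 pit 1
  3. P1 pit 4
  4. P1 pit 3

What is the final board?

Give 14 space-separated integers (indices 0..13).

Answer: 3 3 4 0 1 5 2 4 1 4 3 5 0 1

Derivation:
Move 1: P2 pit5 -> P1=[3,3,4,3,5,3](0) P2=[3,2,2,2,5,0](1)
Move 2: P2 pit1 -> P1=[3,3,4,3,5,3](0) P2=[3,0,3,3,5,0](1)
Move 3: P1 pit4 -> P1=[3,3,4,3,0,4](1) P2=[4,1,4,3,5,0](1)
Move 4: P1 pit3 -> P1=[3,3,4,0,1,5](2) P2=[4,1,4,3,5,0](1)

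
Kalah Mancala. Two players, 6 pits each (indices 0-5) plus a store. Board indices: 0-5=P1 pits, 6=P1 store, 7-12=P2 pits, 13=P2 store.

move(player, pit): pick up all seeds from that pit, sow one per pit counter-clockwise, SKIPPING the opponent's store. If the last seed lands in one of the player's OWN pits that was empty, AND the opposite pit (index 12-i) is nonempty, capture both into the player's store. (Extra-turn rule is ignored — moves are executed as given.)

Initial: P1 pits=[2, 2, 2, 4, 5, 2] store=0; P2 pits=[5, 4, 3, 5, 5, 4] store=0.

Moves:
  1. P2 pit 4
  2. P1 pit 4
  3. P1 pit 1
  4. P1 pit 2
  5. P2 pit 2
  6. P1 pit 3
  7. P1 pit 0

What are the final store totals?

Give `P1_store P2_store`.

Answer: 11 2

Derivation:
Move 1: P2 pit4 -> P1=[3,3,3,4,5,2](0) P2=[5,4,3,5,0,5](1)
Move 2: P1 pit4 -> P1=[3,3,3,4,0,3](1) P2=[6,5,4,5,0,5](1)
Move 3: P1 pit1 -> P1=[3,0,4,5,0,3](7) P2=[6,0,4,5,0,5](1)
Move 4: P1 pit2 -> P1=[3,0,0,6,1,4](8) P2=[6,0,4,5,0,5](1)
Move 5: P2 pit2 -> P1=[3,0,0,6,1,4](8) P2=[6,0,0,6,1,6](2)
Move 6: P1 pit3 -> P1=[3,0,0,0,2,5](9) P2=[7,1,1,6,1,6](2)
Move 7: P1 pit0 -> P1=[0,1,1,0,2,5](11) P2=[7,1,0,6,1,6](2)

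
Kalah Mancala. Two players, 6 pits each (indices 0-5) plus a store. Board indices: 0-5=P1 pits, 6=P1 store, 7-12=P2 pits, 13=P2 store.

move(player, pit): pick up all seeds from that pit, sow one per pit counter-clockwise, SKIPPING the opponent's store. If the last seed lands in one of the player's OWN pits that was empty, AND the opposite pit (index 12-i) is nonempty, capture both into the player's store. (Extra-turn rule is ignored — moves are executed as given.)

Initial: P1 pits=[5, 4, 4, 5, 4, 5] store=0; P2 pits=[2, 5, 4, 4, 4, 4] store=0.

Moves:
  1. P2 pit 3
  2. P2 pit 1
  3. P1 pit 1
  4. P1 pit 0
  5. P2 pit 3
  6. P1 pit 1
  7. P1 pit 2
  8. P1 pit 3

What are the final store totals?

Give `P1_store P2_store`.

Move 1: P2 pit3 -> P1=[6,4,4,5,4,5](0) P2=[2,5,4,0,5,5](1)
Move 2: P2 pit1 -> P1=[6,4,4,5,4,5](0) P2=[2,0,5,1,6,6](2)
Move 3: P1 pit1 -> P1=[6,0,5,6,5,6](0) P2=[2,0,5,1,6,6](2)
Move 4: P1 pit0 -> P1=[0,1,6,7,6,7](1) P2=[2,0,5,1,6,6](2)
Move 5: P2 pit3 -> P1=[0,1,6,7,6,7](1) P2=[2,0,5,0,7,6](2)
Move 6: P1 pit1 -> P1=[0,0,7,7,6,7](1) P2=[2,0,5,0,7,6](2)
Move 7: P1 pit2 -> P1=[0,0,0,8,7,8](2) P2=[3,1,6,0,7,6](2)
Move 8: P1 pit3 -> P1=[0,0,0,0,8,9](3) P2=[4,2,7,1,8,6](2)

Answer: 3 2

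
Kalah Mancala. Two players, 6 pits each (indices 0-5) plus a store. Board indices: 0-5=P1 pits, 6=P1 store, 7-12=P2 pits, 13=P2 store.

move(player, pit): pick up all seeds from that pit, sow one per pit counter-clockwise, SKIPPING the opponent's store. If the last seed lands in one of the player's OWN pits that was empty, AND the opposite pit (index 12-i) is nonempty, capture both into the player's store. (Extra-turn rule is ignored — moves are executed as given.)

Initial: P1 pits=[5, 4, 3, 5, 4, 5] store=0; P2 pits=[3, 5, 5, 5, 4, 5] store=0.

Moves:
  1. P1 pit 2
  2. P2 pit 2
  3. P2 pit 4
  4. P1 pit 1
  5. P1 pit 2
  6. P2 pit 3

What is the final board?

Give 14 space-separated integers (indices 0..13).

Answer: 8 1 1 8 7 7 1 3 5 0 0 1 8 3

Derivation:
Move 1: P1 pit2 -> P1=[5,4,0,6,5,6](0) P2=[3,5,5,5,4,5](0)
Move 2: P2 pit2 -> P1=[6,4,0,6,5,6](0) P2=[3,5,0,6,5,6](1)
Move 3: P2 pit4 -> P1=[7,5,1,6,5,6](0) P2=[3,5,0,6,0,7](2)
Move 4: P1 pit1 -> P1=[7,0,2,7,6,7](1) P2=[3,5,0,6,0,7](2)
Move 5: P1 pit2 -> P1=[7,0,0,8,7,7](1) P2=[3,5,0,6,0,7](2)
Move 6: P2 pit3 -> P1=[8,1,1,8,7,7](1) P2=[3,5,0,0,1,8](3)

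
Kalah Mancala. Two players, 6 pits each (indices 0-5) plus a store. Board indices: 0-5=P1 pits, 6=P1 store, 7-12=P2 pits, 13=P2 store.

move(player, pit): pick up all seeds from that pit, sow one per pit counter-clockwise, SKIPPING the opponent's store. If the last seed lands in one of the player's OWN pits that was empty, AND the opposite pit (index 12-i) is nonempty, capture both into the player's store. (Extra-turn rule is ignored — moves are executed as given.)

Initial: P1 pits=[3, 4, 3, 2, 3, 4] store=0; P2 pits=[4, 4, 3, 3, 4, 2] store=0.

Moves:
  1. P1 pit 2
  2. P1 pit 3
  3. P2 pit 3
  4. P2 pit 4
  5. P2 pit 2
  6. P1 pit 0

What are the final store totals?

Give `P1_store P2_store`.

Move 1: P1 pit2 -> P1=[3,4,0,3,4,5](0) P2=[4,4,3,3,4,2](0)
Move 2: P1 pit3 -> P1=[3,4,0,0,5,6](1) P2=[4,4,3,3,4,2](0)
Move 3: P2 pit3 -> P1=[3,4,0,0,5,6](1) P2=[4,4,3,0,5,3](1)
Move 4: P2 pit4 -> P1=[4,5,1,0,5,6](1) P2=[4,4,3,0,0,4](2)
Move 5: P2 pit2 -> P1=[4,5,1,0,5,6](1) P2=[4,4,0,1,1,5](2)
Move 6: P1 pit0 -> P1=[0,6,2,1,6,6](1) P2=[4,4,0,1,1,5](2)

Answer: 1 2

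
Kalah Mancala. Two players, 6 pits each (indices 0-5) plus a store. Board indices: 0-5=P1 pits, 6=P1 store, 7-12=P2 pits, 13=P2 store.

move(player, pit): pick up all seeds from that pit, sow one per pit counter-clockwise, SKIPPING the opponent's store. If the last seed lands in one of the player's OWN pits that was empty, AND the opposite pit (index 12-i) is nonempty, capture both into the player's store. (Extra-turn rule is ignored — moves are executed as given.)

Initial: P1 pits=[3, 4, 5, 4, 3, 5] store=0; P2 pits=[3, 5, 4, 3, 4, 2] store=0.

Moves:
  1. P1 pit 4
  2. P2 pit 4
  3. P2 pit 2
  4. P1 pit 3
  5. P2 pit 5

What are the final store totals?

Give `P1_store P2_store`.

Move 1: P1 pit4 -> P1=[3,4,5,4,0,6](1) P2=[4,5,4,3,4,2](0)
Move 2: P2 pit4 -> P1=[4,5,5,4,0,6](1) P2=[4,5,4,3,0,3](1)
Move 3: P2 pit2 -> P1=[4,5,5,4,0,6](1) P2=[4,5,0,4,1,4](2)
Move 4: P1 pit3 -> P1=[4,5,5,0,1,7](2) P2=[5,5,0,4,1,4](2)
Move 5: P2 pit5 -> P1=[5,6,6,0,1,7](2) P2=[5,5,0,4,1,0](3)

Answer: 2 3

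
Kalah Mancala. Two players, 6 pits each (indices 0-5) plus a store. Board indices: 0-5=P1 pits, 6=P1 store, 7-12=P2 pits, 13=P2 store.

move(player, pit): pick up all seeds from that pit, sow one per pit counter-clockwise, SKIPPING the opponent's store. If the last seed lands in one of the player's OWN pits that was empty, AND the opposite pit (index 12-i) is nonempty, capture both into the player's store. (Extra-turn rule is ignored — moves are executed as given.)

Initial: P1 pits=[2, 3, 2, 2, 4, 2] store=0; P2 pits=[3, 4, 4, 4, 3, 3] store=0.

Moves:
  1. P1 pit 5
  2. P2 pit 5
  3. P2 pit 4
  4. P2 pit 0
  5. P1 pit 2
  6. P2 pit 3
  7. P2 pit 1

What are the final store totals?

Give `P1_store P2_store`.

Answer: 1 9

Derivation:
Move 1: P1 pit5 -> P1=[2,3,2,2,4,0](1) P2=[4,4,4,4,3,3](0)
Move 2: P2 pit5 -> P1=[3,4,2,2,4,0](1) P2=[4,4,4,4,3,0](1)
Move 3: P2 pit4 -> P1=[4,4,2,2,4,0](1) P2=[4,4,4,4,0,1](2)
Move 4: P2 pit0 -> P1=[4,0,2,2,4,0](1) P2=[0,5,5,5,0,1](7)
Move 5: P1 pit2 -> P1=[4,0,0,3,5,0](1) P2=[0,5,5,5,0,1](7)
Move 6: P2 pit3 -> P1=[5,1,0,3,5,0](1) P2=[0,5,5,0,1,2](8)
Move 7: P2 pit1 -> P1=[5,1,0,3,5,0](1) P2=[0,0,6,1,2,3](9)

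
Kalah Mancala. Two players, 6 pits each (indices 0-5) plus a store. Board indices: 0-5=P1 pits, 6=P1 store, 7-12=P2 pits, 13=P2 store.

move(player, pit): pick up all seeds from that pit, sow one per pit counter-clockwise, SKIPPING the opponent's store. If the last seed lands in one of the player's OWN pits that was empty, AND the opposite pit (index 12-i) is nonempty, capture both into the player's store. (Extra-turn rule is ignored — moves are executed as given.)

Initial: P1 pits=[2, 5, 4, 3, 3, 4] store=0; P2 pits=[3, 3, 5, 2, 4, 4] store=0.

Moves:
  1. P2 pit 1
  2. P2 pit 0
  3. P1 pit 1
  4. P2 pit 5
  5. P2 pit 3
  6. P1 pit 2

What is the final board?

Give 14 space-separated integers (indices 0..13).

Answer: 4 1 0 5 5 6 2 1 2 7 0 6 1 2

Derivation:
Move 1: P2 pit1 -> P1=[2,5,4,3,3,4](0) P2=[3,0,6,3,5,4](0)
Move 2: P2 pit0 -> P1=[2,5,4,3,3,4](0) P2=[0,1,7,4,5,4](0)
Move 3: P1 pit1 -> P1=[2,0,5,4,4,5](1) P2=[0,1,7,4,5,4](0)
Move 4: P2 pit5 -> P1=[3,1,6,4,4,5](1) P2=[0,1,7,4,5,0](1)
Move 5: P2 pit3 -> P1=[4,1,6,4,4,5](1) P2=[0,1,7,0,6,1](2)
Move 6: P1 pit2 -> P1=[4,1,0,5,5,6](2) P2=[1,2,7,0,6,1](2)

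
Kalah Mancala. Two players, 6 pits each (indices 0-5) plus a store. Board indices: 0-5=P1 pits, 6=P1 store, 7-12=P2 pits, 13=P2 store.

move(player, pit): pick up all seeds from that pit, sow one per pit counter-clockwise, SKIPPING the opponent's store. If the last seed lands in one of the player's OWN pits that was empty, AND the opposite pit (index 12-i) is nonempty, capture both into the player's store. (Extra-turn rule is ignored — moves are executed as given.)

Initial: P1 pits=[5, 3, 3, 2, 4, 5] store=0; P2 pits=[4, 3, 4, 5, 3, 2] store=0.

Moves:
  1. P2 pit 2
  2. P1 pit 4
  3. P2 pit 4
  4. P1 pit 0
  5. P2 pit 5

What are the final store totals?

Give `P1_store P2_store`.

Answer: 2 3

Derivation:
Move 1: P2 pit2 -> P1=[5,3,3,2,4,5](0) P2=[4,3,0,6,4,3](1)
Move 2: P1 pit4 -> P1=[5,3,3,2,0,6](1) P2=[5,4,0,6,4,3](1)
Move 3: P2 pit4 -> P1=[6,4,3,2,0,6](1) P2=[5,4,0,6,0,4](2)
Move 4: P1 pit0 -> P1=[0,5,4,3,1,7](2) P2=[5,4,0,6,0,4](2)
Move 5: P2 pit5 -> P1=[1,6,5,3,1,7](2) P2=[5,4,0,6,0,0](3)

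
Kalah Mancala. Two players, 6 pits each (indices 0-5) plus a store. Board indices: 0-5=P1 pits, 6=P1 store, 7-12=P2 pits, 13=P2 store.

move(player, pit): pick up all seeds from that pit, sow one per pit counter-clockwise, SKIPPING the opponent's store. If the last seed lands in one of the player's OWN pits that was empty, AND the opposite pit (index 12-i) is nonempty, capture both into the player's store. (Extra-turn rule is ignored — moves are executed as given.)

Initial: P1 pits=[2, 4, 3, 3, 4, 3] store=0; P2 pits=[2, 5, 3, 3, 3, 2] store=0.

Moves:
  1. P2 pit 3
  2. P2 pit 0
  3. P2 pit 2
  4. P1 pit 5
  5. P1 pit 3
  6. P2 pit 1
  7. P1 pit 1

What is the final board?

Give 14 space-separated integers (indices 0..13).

Move 1: P2 pit3 -> P1=[2,4,3,3,4,3](0) P2=[2,5,3,0,4,3](1)
Move 2: P2 pit0 -> P1=[2,4,3,3,4,3](0) P2=[0,6,4,0,4,3](1)
Move 3: P2 pit2 -> P1=[2,4,3,3,4,3](0) P2=[0,6,0,1,5,4](2)
Move 4: P1 pit5 -> P1=[2,4,3,3,4,0](1) P2=[1,7,0,1,5,4](2)
Move 5: P1 pit3 -> P1=[2,4,3,0,5,1](2) P2=[1,7,0,1,5,4](2)
Move 6: P2 pit1 -> P1=[3,5,3,0,5,1](2) P2=[1,0,1,2,6,5](3)
Move 7: P1 pit1 -> P1=[3,0,4,1,6,2](3) P2=[1,0,1,2,6,5](3)

Answer: 3 0 4 1 6 2 3 1 0 1 2 6 5 3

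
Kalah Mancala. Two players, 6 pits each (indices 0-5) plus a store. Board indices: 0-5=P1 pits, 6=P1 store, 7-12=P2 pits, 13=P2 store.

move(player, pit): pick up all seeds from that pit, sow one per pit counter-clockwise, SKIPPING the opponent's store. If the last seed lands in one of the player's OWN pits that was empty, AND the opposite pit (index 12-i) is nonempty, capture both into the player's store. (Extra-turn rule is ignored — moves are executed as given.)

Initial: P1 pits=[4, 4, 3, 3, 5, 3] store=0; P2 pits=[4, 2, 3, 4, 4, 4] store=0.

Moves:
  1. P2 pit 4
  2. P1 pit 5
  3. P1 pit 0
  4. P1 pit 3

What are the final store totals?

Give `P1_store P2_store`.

Answer: 8 1

Derivation:
Move 1: P2 pit4 -> P1=[5,5,3,3,5,3](0) P2=[4,2,3,4,0,5](1)
Move 2: P1 pit5 -> P1=[5,5,3,3,5,0](1) P2=[5,3,3,4,0,5](1)
Move 3: P1 pit0 -> P1=[0,6,4,4,6,0](7) P2=[0,3,3,4,0,5](1)
Move 4: P1 pit3 -> P1=[0,6,4,0,7,1](8) P2=[1,3,3,4,0,5](1)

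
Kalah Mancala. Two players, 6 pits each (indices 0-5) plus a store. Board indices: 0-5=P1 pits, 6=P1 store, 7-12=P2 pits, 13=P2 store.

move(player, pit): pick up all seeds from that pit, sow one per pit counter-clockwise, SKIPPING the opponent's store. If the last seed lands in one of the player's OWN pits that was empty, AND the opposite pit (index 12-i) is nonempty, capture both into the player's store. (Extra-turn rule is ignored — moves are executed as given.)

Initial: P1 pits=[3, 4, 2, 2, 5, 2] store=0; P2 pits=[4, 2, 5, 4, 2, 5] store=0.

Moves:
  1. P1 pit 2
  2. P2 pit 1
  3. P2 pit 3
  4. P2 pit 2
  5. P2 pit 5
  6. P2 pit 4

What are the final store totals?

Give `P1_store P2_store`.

Answer: 0 4

Derivation:
Move 1: P1 pit2 -> P1=[3,4,0,3,6,2](0) P2=[4,2,5,4,2,5](0)
Move 2: P2 pit1 -> P1=[3,4,0,3,6,2](0) P2=[4,0,6,5,2,5](0)
Move 3: P2 pit3 -> P1=[4,5,0,3,6,2](0) P2=[4,0,6,0,3,6](1)
Move 4: P2 pit2 -> P1=[5,6,0,3,6,2](0) P2=[4,0,0,1,4,7](2)
Move 5: P2 pit5 -> P1=[6,7,1,4,7,3](0) P2=[4,0,0,1,4,0](3)
Move 6: P2 pit4 -> P1=[7,8,1,4,7,3](0) P2=[4,0,0,1,0,1](4)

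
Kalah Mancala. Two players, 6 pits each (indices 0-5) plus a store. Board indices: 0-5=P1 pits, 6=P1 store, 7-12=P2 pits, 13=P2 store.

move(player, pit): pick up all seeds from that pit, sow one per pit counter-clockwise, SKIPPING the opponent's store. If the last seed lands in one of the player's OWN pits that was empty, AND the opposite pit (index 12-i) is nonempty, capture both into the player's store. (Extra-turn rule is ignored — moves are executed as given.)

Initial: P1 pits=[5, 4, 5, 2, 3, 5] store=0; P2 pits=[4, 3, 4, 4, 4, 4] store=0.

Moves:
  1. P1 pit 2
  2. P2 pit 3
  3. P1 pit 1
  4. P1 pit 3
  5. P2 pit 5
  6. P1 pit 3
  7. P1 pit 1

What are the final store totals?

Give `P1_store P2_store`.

Answer: 2 2

Derivation:
Move 1: P1 pit2 -> P1=[5,4,0,3,4,6](1) P2=[5,3,4,4,4,4](0)
Move 2: P2 pit3 -> P1=[6,4,0,3,4,6](1) P2=[5,3,4,0,5,5](1)
Move 3: P1 pit1 -> P1=[6,0,1,4,5,7](1) P2=[5,3,4,0,5,5](1)
Move 4: P1 pit3 -> P1=[6,0,1,0,6,8](2) P2=[6,3,4,0,5,5](1)
Move 5: P2 pit5 -> P1=[7,1,2,1,6,8](2) P2=[6,3,4,0,5,0](2)
Move 6: P1 pit3 -> P1=[7,1,2,0,7,8](2) P2=[6,3,4,0,5,0](2)
Move 7: P1 pit1 -> P1=[7,0,3,0,7,8](2) P2=[6,3,4,0,5,0](2)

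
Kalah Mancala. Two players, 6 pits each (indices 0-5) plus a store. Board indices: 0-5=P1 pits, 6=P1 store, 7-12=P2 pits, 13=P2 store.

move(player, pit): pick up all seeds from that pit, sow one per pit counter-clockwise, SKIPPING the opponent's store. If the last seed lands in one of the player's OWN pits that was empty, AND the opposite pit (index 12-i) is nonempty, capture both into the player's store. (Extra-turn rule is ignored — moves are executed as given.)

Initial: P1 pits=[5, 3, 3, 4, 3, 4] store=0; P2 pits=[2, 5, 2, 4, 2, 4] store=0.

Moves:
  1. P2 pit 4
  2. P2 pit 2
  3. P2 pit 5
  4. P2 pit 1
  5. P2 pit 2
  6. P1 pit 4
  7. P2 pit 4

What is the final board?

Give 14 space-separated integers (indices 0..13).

Move 1: P2 pit4 -> P1=[5,3,3,4,3,4](0) P2=[2,5,2,4,0,5](1)
Move 2: P2 pit2 -> P1=[5,0,3,4,3,4](0) P2=[2,5,0,5,0,5](5)
Move 3: P2 pit5 -> P1=[6,1,4,5,3,4](0) P2=[2,5,0,5,0,0](6)
Move 4: P2 pit1 -> P1=[6,1,4,5,3,4](0) P2=[2,0,1,6,1,1](7)
Move 5: P2 pit2 -> P1=[6,1,4,5,3,4](0) P2=[2,0,0,7,1,1](7)
Move 6: P1 pit4 -> P1=[6,1,4,5,0,5](1) P2=[3,0,0,7,1,1](7)
Move 7: P2 pit4 -> P1=[6,1,4,5,0,5](1) P2=[3,0,0,7,0,2](7)

Answer: 6 1 4 5 0 5 1 3 0 0 7 0 2 7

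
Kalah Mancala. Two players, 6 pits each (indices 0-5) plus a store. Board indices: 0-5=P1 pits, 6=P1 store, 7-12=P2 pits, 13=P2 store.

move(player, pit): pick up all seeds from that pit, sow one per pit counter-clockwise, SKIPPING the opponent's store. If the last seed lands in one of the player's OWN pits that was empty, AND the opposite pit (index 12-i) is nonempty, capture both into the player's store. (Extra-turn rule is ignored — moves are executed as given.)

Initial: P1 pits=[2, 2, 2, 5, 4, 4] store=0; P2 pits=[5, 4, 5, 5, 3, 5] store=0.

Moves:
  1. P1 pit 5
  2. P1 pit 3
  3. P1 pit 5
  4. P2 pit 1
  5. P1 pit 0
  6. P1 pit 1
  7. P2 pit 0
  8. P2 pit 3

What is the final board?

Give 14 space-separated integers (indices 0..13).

Answer: 2 1 5 2 6 0 11 0 1 1 0 6 8 3

Derivation:
Move 1: P1 pit5 -> P1=[2,2,2,5,4,0](1) P2=[6,5,6,5,3,5](0)
Move 2: P1 pit3 -> P1=[2,2,2,0,5,1](2) P2=[7,6,6,5,3,5](0)
Move 3: P1 pit5 -> P1=[2,2,2,0,5,0](3) P2=[7,6,6,5,3,5](0)
Move 4: P2 pit1 -> P1=[3,2,2,0,5,0](3) P2=[7,0,7,6,4,6](1)
Move 5: P1 pit0 -> P1=[0,3,3,0,5,0](11) P2=[7,0,0,6,4,6](1)
Move 6: P1 pit1 -> P1=[0,0,4,1,6,0](11) P2=[7,0,0,6,4,6](1)
Move 7: P2 pit0 -> P1=[1,0,4,1,6,0](11) P2=[0,1,1,7,5,7](2)
Move 8: P2 pit3 -> P1=[2,1,5,2,6,0](11) P2=[0,1,1,0,6,8](3)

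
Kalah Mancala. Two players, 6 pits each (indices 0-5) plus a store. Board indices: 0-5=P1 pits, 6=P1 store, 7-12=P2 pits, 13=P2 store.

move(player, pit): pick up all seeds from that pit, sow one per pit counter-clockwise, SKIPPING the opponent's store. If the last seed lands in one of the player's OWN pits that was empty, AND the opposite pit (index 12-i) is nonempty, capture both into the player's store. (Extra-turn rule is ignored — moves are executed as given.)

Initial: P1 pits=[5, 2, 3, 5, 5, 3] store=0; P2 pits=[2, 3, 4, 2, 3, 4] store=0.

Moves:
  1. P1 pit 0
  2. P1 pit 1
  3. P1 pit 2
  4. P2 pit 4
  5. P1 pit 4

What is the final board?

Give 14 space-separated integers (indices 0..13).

Move 1: P1 pit0 -> P1=[0,3,4,6,6,4](0) P2=[2,3,4,2,3,4](0)
Move 2: P1 pit1 -> P1=[0,0,5,7,7,4](0) P2=[2,3,4,2,3,4](0)
Move 3: P1 pit2 -> P1=[0,0,0,8,8,5](1) P2=[3,3,4,2,3,4](0)
Move 4: P2 pit4 -> P1=[1,0,0,8,8,5](1) P2=[3,3,4,2,0,5](1)
Move 5: P1 pit4 -> P1=[1,0,0,8,0,6](2) P2=[4,4,5,3,1,6](1)

Answer: 1 0 0 8 0 6 2 4 4 5 3 1 6 1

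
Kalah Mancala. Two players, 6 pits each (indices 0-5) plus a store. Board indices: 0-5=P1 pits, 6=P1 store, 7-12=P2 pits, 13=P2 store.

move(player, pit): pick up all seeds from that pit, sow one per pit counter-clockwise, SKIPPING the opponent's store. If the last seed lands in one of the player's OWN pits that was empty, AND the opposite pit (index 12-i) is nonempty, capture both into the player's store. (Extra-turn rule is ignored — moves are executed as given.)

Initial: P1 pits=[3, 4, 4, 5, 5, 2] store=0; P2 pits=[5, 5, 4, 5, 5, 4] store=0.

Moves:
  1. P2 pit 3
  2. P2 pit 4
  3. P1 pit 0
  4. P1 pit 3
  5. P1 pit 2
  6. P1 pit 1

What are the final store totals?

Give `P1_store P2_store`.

Answer: 3 2

Derivation:
Move 1: P2 pit3 -> P1=[4,5,4,5,5,2](0) P2=[5,5,4,0,6,5](1)
Move 2: P2 pit4 -> P1=[5,6,5,6,5,2](0) P2=[5,5,4,0,0,6](2)
Move 3: P1 pit0 -> P1=[0,7,6,7,6,3](0) P2=[5,5,4,0,0,6](2)
Move 4: P1 pit3 -> P1=[0,7,6,0,7,4](1) P2=[6,6,5,1,0,6](2)
Move 5: P1 pit2 -> P1=[0,7,0,1,8,5](2) P2=[7,7,5,1,0,6](2)
Move 6: P1 pit1 -> P1=[0,0,1,2,9,6](3) P2=[8,8,5,1,0,6](2)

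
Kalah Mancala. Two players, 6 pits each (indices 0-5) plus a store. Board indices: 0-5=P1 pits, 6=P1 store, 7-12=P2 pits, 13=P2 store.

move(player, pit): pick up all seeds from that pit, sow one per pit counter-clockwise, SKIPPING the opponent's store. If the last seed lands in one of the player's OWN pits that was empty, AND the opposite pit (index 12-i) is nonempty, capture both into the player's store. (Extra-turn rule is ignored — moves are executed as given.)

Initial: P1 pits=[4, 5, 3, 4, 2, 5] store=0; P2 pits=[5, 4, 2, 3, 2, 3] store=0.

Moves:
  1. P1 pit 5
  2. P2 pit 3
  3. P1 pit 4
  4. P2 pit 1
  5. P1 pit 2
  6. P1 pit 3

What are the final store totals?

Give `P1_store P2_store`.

Move 1: P1 pit5 -> P1=[4,5,3,4,2,0](1) P2=[6,5,3,4,2,3](0)
Move 2: P2 pit3 -> P1=[5,5,3,4,2,0](1) P2=[6,5,3,0,3,4](1)
Move 3: P1 pit4 -> P1=[5,5,3,4,0,1](2) P2=[6,5,3,0,3,4](1)
Move 4: P2 pit1 -> P1=[5,5,3,4,0,1](2) P2=[6,0,4,1,4,5](2)
Move 5: P1 pit2 -> P1=[5,5,0,5,1,2](2) P2=[6,0,4,1,4,5](2)
Move 6: P1 pit3 -> P1=[5,5,0,0,2,3](3) P2=[7,1,4,1,4,5](2)

Answer: 3 2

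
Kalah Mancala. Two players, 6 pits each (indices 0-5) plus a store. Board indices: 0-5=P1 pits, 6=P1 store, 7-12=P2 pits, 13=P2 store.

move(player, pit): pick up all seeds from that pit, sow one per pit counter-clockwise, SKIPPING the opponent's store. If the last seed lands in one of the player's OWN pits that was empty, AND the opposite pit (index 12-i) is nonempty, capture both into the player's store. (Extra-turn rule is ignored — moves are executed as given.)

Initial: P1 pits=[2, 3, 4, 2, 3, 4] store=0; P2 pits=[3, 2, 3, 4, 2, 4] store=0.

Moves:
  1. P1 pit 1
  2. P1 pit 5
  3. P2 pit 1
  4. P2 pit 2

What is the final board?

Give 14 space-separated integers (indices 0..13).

Move 1: P1 pit1 -> P1=[2,0,5,3,4,4](0) P2=[3,2,3,4,2,4](0)
Move 2: P1 pit5 -> P1=[2,0,5,3,4,0](1) P2=[4,3,4,4,2,4](0)
Move 3: P2 pit1 -> P1=[2,0,5,3,4,0](1) P2=[4,0,5,5,3,4](0)
Move 4: P2 pit2 -> P1=[3,0,5,3,4,0](1) P2=[4,0,0,6,4,5](1)

Answer: 3 0 5 3 4 0 1 4 0 0 6 4 5 1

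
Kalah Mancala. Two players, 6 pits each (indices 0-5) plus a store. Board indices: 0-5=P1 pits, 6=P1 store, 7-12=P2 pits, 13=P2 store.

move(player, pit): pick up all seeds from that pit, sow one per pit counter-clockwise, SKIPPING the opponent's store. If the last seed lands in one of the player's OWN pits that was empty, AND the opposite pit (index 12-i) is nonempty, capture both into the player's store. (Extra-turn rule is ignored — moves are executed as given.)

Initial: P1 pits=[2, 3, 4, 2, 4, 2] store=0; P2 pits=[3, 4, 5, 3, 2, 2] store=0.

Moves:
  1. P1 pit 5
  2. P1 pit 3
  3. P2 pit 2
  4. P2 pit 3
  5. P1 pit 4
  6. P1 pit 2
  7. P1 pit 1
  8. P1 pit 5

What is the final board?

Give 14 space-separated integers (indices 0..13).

Answer: 4 0 1 2 2 0 9 2 5 1 0 4 4 2

Derivation:
Move 1: P1 pit5 -> P1=[2,3,4,2,4,0](1) P2=[4,4,5,3,2,2](0)
Move 2: P1 pit3 -> P1=[2,3,4,0,5,0](6) P2=[0,4,5,3,2,2](0)
Move 3: P2 pit2 -> P1=[3,3,4,0,5,0](6) P2=[0,4,0,4,3,3](1)
Move 4: P2 pit3 -> P1=[4,3,4,0,5,0](6) P2=[0,4,0,0,4,4](2)
Move 5: P1 pit4 -> P1=[4,3,4,0,0,1](7) P2=[1,5,1,0,4,4](2)
Move 6: P1 pit2 -> P1=[4,3,0,1,1,2](8) P2=[1,5,1,0,4,4](2)
Move 7: P1 pit1 -> P1=[4,0,1,2,2,2](8) P2=[1,5,1,0,4,4](2)
Move 8: P1 pit5 -> P1=[4,0,1,2,2,0](9) P2=[2,5,1,0,4,4](2)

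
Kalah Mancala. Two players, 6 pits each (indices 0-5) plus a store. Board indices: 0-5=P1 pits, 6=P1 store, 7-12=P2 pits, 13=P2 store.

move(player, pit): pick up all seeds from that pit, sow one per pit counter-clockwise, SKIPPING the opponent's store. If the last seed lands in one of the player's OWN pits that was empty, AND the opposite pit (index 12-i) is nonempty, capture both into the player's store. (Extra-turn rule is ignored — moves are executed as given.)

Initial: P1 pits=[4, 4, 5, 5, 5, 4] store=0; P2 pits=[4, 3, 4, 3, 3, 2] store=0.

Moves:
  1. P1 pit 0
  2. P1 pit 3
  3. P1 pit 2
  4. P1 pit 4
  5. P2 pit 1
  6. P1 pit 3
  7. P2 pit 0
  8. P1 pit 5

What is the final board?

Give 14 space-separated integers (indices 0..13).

Move 1: P1 pit0 -> P1=[0,5,6,6,6,4](0) P2=[4,3,4,3,3,2](0)
Move 2: P1 pit3 -> P1=[0,5,6,0,7,5](1) P2=[5,4,5,3,3,2](0)
Move 3: P1 pit2 -> P1=[0,5,0,1,8,6](2) P2=[6,5,5,3,3,2](0)
Move 4: P1 pit4 -> P1=[0,5,0,1,0,7](3) P2=[7,6,6,4,4,3](0)
Move 5: P2 pit1 -> P1=[1,5,0,1,0,7](3) P2=[7,0,7,5,5,4](1)
Move 6: P1 pit3 -> P1=[1,5,0,0,1,7](3) P2=[7,0,7,5,5,4](1)
Move 7: P2 pit0 -> P1=[2,5,0,0,1,7](3) P2=[0,1,8,6,6,5](2)
Move 8: P1 pit5 -> P1=[2,5,0,0,1,0](4) P2=[1,2,9,7,7,6](2)

Answer: 2 5 0 0 1 0 4 1 2 9 7 7 6 2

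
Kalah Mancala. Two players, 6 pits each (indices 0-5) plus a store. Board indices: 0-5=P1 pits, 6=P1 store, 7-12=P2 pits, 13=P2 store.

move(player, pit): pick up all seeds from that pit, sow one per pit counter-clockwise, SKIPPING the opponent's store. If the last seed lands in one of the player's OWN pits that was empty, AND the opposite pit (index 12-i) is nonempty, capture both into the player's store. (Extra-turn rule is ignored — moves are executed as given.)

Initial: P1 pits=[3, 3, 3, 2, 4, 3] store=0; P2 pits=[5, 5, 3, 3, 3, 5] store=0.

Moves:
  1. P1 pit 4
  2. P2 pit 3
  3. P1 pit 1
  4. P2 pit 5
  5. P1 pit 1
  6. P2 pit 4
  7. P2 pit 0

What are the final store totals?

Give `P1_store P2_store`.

Answer: 8 4

Derivation:
Move 1: P1 pit4 -> P1=[3,3,3,2,0,4](1) P2=[6,6,3,3,3,5](0)
Move 2: P2 pit3 -> P1=[3,3,3,2,0,4](1) P2=[6,6,3,0,4,6](1)
Move 3: P1 pit1 -> P1=[3,0,4,3,0,4](8) P2=[6,0,3,0,4,6](1)
Move 4: P2 pit5 -> P1=[4,1,5,4,1,4](8) P2=[6,0,3,0,4,0](2)
Move 5: P1 pit1 -> P1=[4,0,6,4,1,4](8) P2=[6,0,3,0,4,0](2)
Move 6: P2 pit4 -> P1=[5,1,6,4,1,4](8) P2=[6,0,3,0,0,1](3)
Move 7: P2 pit0 -> P1=[5,1,6,4,1,4](8) P2=[0,1,4,1,1,2](4)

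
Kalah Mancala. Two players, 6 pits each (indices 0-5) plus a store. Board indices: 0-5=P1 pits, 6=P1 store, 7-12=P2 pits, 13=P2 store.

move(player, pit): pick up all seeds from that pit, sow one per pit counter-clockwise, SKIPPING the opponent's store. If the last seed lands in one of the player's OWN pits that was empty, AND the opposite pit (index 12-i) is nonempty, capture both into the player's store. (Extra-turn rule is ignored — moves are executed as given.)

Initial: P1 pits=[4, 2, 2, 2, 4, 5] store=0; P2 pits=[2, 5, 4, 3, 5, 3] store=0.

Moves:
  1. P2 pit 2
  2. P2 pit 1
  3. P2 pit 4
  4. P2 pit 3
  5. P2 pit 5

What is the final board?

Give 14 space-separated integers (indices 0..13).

Answer: 7 5 4 4 6 6 0 2 0 1 0 1 0 5

Derivation:
Move 1: P2 pit2 -> P1=[4,2,2,2,4,5](0) P2=[2,5,0,4,6,4](1)
Move 2: P2 pit1 -> P1=[4,2,2,2,4,5](0) P2=[2,0,1,5,7,5](2)
Move 3: P2 pit4 -> P1=[5,3,3,3,5,5](0) P2=[2,0,1,5,0,6](3)
Move 4: P2 pit3 -> P1=[6,4,3,3,5,5](0) P2=[2,0,1,0,1,7](4)
Move 5: P2 pit5 -> P1=[7,5,4,4,6,6](0) P2=[2,0,1,0,1,0](5)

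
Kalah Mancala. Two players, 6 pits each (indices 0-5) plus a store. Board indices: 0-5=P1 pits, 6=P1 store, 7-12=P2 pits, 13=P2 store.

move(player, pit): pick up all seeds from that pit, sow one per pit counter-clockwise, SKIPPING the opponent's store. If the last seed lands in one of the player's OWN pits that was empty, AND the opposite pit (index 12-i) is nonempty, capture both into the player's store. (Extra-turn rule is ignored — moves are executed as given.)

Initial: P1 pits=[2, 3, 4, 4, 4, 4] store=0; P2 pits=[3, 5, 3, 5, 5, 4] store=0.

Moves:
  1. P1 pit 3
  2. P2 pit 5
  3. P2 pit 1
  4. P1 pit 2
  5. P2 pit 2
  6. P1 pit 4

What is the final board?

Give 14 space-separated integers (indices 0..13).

Move 1: P1 pit3 -> P1=[2,3,4,0,5,5](1) P2=[4,5,3,5,5,4](0)
Move 2: P2 pit5 -> P1=[3,4,5,0,5,5](1) P2=[4,5,3,5,5,0](1)
Move 3: P2 pit1 -> P1=[3,4,5,0,5,5](1) P2=[4,0,4,6,6,1](2)
Move 4: P1 pit2 -> P1=[3,4,0,1,6,6](2) P2=[5,0,4,6,6,1](2)
Move 5: P2 pit2 -> P1=[3,4,0,1,6,6](2) P2=[5,0,0,7,7,2](3)
Move 6: P1 pit4 -> P1=[3,4,0,1,0,7](3) P2=[6,1,1,8,7,2](3)

Answer: 3 4 0 1 0 7 3 6 1 1 8 7 2 3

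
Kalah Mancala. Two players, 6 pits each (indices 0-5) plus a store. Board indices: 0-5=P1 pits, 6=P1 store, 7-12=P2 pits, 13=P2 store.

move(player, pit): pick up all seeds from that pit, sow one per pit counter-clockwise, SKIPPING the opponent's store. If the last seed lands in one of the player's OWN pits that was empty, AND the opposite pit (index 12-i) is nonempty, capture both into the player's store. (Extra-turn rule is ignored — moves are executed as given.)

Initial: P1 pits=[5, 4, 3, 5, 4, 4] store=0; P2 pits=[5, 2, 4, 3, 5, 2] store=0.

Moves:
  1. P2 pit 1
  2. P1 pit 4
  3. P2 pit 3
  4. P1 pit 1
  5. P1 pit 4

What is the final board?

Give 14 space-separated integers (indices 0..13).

Answer: 6 0 4 6 0 7 1 6 1 5 0 6 3 1

Derivation:
Move 1: P2 pit1 -> P1=[5,4,3,5,4,4](0) P2=[5,0,5,4,5,2](0)
Move 2: P1 pit4 -> P1=[5,4,3,5,0,5](1) P2=[6,1,5,4,5,2](0)
Move 3: P2 pit3 -> P1=[6,4,3,5,0,5](1) P2=[6,1,5,0,6,3](1)
Move 4: P1 pit1 -> P1=[6,0,4,6,1,6](1) P2=[6,1,5,0,6,3](1)
Move 5: P1 pit4 -> P1=[6,0,4,6,0,7](1) P2=[6,1,5,0,6,3](1)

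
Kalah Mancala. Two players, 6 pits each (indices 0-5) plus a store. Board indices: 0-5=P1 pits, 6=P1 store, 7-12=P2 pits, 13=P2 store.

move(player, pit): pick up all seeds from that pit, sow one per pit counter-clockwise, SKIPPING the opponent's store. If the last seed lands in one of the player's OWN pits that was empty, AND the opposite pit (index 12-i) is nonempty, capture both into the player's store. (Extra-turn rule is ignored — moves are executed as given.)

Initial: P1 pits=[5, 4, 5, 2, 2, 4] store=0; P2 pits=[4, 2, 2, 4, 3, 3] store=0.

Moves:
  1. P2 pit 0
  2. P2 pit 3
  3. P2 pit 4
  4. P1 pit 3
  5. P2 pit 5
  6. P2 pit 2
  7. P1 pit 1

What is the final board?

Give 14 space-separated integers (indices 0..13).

Move 1: P2 pit0 -> P1=[5,4,5,2,2,4](0) P2=[0,3,3,5,4,3](0)
Move 2: P2 pit3 -> P1=[6,5,5,2,2,4](0) P2=[0,3,3,0,5,4](1)
Move 3: P2 pit4 -> P1=[7,6,6,2,2,4](0) P2=[0,3,3,0,0,5](2)
Move 4: P1 pit3 -> P1=[7,6,6,0,3,5](0) P2=[0,3,3,0,0,5](2)
Move 5: P2 pit5 -> P1=[8,7,7,1,3,5](0) P2=[0,3,3,0,0,0](3)
Move 6: P2 pit2 -> P1=[0,7,7,1,3,5](0) P2=[0,3,0,1,1,0](12)
Move 7: P1 pit1 -> P1=[0,0,8,2,4,6](1) P2=[1,4,0,1,1,0](12)

Answer: 0 0 8 2 4 6 1 1 4 0 1 1 0 12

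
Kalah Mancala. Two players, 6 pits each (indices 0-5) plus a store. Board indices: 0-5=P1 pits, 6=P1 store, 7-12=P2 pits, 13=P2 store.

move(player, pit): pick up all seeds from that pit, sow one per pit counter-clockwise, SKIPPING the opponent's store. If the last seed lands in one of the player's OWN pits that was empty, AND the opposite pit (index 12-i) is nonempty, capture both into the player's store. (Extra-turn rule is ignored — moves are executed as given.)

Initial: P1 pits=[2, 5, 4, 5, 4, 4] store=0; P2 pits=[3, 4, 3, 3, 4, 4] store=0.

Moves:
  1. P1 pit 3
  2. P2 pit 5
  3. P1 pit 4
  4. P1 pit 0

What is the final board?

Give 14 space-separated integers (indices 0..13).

Answer: 0 7 6 0 0 6 7 5 6 0 3 4 0 1

Derivation:
Move 1: P1 pit3 -> P1=[2,5,4,0,5,5](1) P2=[4,5,3,3,4,4](0)
Move 2: P2 pit5 -> P1=[3,6,5,0,5,5](1) P2=[4,5,3,3,4,0](1)
Move 3: P1 pit4 -> P1=[3,6,5,0,0,6](2) P2=[5,6,4,3,4,0](1)
Move 4: P1 pit0 -> P1=[0,7,6,0,0,6](7) P2=[5,6,0,3,4,0](1)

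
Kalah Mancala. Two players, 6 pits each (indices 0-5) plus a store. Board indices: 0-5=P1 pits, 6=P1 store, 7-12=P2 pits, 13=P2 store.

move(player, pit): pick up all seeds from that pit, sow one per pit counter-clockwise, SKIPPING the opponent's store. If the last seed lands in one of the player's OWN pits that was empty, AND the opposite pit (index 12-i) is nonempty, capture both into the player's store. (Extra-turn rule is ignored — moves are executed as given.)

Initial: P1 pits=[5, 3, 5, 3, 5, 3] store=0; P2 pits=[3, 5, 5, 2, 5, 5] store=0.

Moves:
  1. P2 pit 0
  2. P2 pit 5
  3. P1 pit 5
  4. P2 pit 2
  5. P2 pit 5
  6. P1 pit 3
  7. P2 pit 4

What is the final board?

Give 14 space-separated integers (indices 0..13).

Move 1: P2 pit0 -> P1=[5,3,5,3,5,3](0) P2=[0,6,6,3,5,5](0)
Move 2: P2 pit5 -> P1=[6,4,6,4,5,3](0) P2=[0,6,6,3,5,0](1)
Move 3: P1 pit5 -> P1=[6,4,6,4,5,0](1) P2=[1,7,6,3,5,0](1)
Move 4: P2 pit2 -> P1=[7,5,6,4,5,0](1) P2=[1,7,0,4,6,1](2)
Move 5: P2 pit5 -> P1=[7,5,6,4,5,0](1) P2=[1,7,0,4,6,0](3)
Move 6: P1 pit3 -> P1=[7,5,6,0,6,1](2) P2=[2,7,0,4,6,0](3)
Move 7: P2 pit4 -> P1=[8,6,7,1,6,1](2) P2=[2,7,0,4,0,1](4)

Answer: 8 6 7 1 6 1 2 2 7 0 4 0 1 4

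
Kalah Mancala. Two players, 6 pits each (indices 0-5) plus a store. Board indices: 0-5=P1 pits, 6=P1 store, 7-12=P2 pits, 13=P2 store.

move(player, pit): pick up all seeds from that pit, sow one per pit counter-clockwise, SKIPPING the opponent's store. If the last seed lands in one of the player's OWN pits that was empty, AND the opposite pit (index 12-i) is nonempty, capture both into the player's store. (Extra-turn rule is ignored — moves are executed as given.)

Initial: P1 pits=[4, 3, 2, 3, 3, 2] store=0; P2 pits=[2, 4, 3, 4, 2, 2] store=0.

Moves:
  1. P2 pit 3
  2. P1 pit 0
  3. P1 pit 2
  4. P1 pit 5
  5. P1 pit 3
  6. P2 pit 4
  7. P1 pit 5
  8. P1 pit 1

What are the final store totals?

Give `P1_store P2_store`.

Move 1: P2 pit3 -> P1=[5,3,2,3,3,2](0) P2=[2,4,3,0,3,3](1)
Move 2: P1 pit0 -> P1=[0,4,3,4,4,3](0) P2=[2,4,3,0,3,3](1)
Move 3: P1 pit2 -> P1=[0,4,0,5,5,4](0) P2=[2,4,3,0,3,3](1)
Move 4: P1 pit5 -> P1=[0,4,0,5,5,0](1) P2=[3,5,4,0,3,3](1)
Move 5: P1 pit3 -> P1=[0,4,0,0,6,1](2) P2=[4,6,4,0,3,3](1)
Move 6: P2 pit4 -> P1=[1,4,0,0,6,1](2) P2=[4,6,4,0,0,4](2)
Move 7: P1 pit5 -> P1=[1,4,0,0,6,0](3) P2=[4,6,4,0,0,4](2)
Move 8: P1 pit1 -> P1=[1,0,1,1,7,0](8) P2=[0,6,4,0,0,4](2)

Answer: 8 2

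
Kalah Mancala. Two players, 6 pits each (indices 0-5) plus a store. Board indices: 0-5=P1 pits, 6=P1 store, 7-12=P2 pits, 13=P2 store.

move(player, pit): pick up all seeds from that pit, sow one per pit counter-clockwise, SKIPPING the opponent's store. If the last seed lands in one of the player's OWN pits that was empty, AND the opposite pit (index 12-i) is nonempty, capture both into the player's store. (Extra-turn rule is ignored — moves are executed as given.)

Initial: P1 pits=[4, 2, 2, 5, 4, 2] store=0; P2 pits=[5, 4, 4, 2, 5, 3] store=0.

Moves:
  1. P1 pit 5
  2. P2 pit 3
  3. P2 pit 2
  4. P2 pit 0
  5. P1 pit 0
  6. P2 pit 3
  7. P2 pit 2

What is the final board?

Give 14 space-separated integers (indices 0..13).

Answer: 0 3 0 6 5 0 1 0 5 0 0 9 7 6

Derivation:
Move 1: P1 pit5 -> P1=[4,2,2,5,4,0](1) P2=[6,4,4,2,5,3](0)
Move 2: P2 pit3 -> P1=[4,2,2,5,4,0](1) P2=[6,4,4,0,6,4](0)
Move 3: P2 pit2 -> P1=[4,2,2,5,4,0](1) P2=[6,4,0,1,7,5](1)
Move 4: P2 pit0 -> P1=[4,2,2,5,4,0](1) P2=[0,5,1,2,8,6](2)
Move 5: P1 pit0 -> P1=[0,3,3,6,5,0](1) P2=[0,5,1,2,8,6](2)
Move 6: P2 pit3 -> P1=[0,3,3,6,5,0](1) P2=[0,5,1,0,9,7](2)
Move 7: P2 pit2 -> P1=[0,3,0,6,5,0](1) P2=[0,5,0,0,9,7](6)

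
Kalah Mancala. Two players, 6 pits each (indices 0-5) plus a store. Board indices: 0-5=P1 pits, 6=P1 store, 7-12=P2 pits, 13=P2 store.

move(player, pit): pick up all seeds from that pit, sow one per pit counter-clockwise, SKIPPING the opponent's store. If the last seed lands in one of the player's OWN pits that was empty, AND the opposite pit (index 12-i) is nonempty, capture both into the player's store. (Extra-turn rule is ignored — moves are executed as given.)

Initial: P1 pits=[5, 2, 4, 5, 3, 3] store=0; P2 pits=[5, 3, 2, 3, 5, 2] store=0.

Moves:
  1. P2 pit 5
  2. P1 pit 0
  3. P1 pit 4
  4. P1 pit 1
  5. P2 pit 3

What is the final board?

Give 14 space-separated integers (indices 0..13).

Move 1: P2 pit5 -> P1=[6,2,4,5,3,3](0) P2=[5,3,2,3,5,0](1)
Move 2: P1 pit0 -> P1=[0,3,5,6,4,4](1) P2=[5,3,2,3,5,0](1)
Move 3: P1 pit4 -> P1=[0,3,5,6,0,5](2) P2=[6,4,2,3,5,0](1)
Move 4: P1 pit1 -> P1=[0,0,6,7,0,5](7) P2=[6,0,2,3,5,0](1)
Move 5: P2 pit3 -> P1=[0,0,6,7,0,5](7) P2=[6,0,2,0,6,1](2)

Answer: 0 0 6 7 0 5 7 6 0 2 0 6 1 2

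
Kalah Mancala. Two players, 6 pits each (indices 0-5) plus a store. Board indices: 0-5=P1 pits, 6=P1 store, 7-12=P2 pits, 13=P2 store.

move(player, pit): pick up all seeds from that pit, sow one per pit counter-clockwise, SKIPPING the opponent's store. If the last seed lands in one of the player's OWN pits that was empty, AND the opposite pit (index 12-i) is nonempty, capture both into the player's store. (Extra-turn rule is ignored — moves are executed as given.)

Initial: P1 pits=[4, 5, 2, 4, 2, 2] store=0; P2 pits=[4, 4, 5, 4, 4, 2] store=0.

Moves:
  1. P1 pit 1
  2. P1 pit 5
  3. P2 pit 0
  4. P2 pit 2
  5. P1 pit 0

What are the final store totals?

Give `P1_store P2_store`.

Move 1: P1 pit1 -> P1=[4,0,3,5,3,3](1) P2=[4,4,5,4,4,2](0)
Move 2: P1 pit5 -> P1=[4,0,3,5,3,0](2) P2=[5,5,5,4,4,2](0)
Move 3: P2 pit0 -> P1=[4,0,3,5,3,0](2) P2=[0,6,6,5,5,3](0)
Move 4: P2 pit2 -> P1=[5,1,3,5,3,0](2) P2=[0,6,0,6,6,4](1)
Move 5: P1 pit0 -> P1=[0,2,4,6,4,1](2) P2=[0,6,0,6,6,4](1)

Answer: 2 1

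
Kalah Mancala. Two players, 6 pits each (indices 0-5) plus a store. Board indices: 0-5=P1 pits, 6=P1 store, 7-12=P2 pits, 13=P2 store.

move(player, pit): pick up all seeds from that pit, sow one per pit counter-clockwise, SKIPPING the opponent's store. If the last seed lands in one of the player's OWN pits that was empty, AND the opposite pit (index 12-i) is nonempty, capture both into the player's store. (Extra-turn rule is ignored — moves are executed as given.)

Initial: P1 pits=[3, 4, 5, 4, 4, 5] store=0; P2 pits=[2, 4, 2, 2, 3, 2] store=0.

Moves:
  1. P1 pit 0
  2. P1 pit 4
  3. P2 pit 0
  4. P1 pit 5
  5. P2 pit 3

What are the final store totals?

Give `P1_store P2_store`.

Move 1: P1 pit0 -> P1=[0,5,6,5,4,5](0) P2=[2,4,2,2,3,2](0)
Move 2: P1 pit4 -> P1=[0,5,6,5,0,6](1) P2=[3,5,2,2,3,2](0)
Move 3: P2 pit0 -> P1=[0,5,6,5,0,6](1) P2=[0,6,3,3,3,2](0)
Move 4: P1 pit5 -> P1=[0,5,6,5,0,0](2) P2=[1,7,4,4,4,2](0)
Move 5: P2 pit3 -> P1=[1,5,6,5,0,0](2) P2=[1,7,4,0,5,3](1)

Answer: 2 1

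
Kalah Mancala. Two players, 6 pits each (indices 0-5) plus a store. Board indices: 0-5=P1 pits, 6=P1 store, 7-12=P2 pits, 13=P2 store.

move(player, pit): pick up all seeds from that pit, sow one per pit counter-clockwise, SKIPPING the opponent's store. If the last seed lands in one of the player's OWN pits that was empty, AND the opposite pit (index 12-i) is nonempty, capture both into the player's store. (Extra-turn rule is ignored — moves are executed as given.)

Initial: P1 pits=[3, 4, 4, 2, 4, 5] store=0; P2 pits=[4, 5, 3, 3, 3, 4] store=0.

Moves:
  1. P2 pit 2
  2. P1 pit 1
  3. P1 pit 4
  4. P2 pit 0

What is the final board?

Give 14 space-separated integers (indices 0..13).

Move 1: P2 pit2 -> P1=[3,4,4,2,4,5](0) P2=[4,5,0,4,4,5](0)
Move 2: P1 pit1 -> P1=[3,0,5,3,5,6](0) P2=[4,5,0,4,4,5](0)
Move 3: P1 pit4 -> P1=[3,0,5,3,0,7](1) P2=[5,6,1,4,4,5](0)
Move 4: P2 pit0 -> P1=[3,0,5,3,0,7](1) P2=[0,7,2,5,5,6](0)

Answer: 3 0 5 3 0 7 1 0 7 2 5 5 6 0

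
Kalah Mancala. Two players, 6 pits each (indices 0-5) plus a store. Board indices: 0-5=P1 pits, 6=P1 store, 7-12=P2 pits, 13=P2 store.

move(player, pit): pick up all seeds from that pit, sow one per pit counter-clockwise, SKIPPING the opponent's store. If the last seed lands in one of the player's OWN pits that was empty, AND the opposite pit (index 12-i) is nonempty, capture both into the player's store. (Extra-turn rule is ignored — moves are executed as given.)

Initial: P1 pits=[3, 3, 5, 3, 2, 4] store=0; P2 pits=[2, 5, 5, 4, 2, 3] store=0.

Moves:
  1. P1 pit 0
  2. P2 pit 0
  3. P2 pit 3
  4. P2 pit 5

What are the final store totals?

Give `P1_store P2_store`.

Move 1: P1 pit0 -> P1=[0,4,6,4,2,4](0) P2=[2,5,5,4,2,3](0)
Move 2: P2 pit0 -> P1=[0,4,6,4,2,4](0) P2=[0,6,6,4,2,3](0)
Move 3: P2 pit3 -> P1=[1,4,6,4,2,4](0) P2=[0,6,6,0,3,4](1)
Move 4: P2 pit5 -> P1=[2,5,7,4,2,4](0) P2=[0,6,6,0,3,0](2)

Answer: 0 2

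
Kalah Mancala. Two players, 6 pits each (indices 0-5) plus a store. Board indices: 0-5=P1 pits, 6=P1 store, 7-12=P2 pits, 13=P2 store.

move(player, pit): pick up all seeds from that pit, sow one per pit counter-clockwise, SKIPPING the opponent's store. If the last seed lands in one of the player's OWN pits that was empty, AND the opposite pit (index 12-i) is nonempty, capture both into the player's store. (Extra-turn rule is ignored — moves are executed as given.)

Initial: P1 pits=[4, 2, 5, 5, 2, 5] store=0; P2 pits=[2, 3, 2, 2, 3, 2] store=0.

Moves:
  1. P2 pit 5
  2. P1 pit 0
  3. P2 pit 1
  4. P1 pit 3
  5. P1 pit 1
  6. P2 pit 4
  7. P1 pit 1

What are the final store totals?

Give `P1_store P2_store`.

Move 1: P2 pit5 -> P1=[5,2,5,5,2,5](0) P2=[2,3,2,2,3,0](1)
Move 2: P1 pit0 -> P1=[0,3,6,6,3,6](0) P2=[2,3,2,2,3,0](1)
Move 3: P2 pit1 -> P1=[0,3,6,6,3,6](0) P2=[2,0,3,3,4,0](1)
Move 4: P1 pit3 -> P1=[0,3,6,0,4,7](1) P2=[3,1,4,3,4,0](1)
Move 5: P1 pit1 -> P1=[0,0,7,1,5,7](1) P2=[3,1,4,3,4,0](1)
Move 6: P2 pit4 -> P1=[1,1,7,1,5,7](1) P2=[3,1,4,3,0,1](2)
Move 7: P1 pit1 -> P1=[1,0,8,1,5,7](1) P2=[3,1,4,3,0,1](2)

Answer: 1 2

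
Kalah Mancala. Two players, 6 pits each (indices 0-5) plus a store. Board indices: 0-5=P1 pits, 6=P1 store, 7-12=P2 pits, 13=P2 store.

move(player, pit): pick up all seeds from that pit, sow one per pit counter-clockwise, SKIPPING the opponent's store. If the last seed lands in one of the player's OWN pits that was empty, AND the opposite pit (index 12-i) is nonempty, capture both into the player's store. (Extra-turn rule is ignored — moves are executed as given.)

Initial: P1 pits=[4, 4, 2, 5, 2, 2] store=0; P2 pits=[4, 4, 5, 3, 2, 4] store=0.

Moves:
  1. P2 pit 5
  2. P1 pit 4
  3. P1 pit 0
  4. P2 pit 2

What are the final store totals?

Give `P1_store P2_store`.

Answer: 1 2

Derivation:
Move 1: P2 pit5 -> P1=[5,5,3,5,2,2](0) P2=[4,4,5,3,2,0](1)
Move 2: P1 pit4 -> P1=[5,5,3,5,0,3](1) P2=[4,4,5,3,2,0](1)
Move 3: P1 pit0 -> P1=[0,6,4,6,1,4](1) P2=[4,4,5,3,2,0](1)
Move 4: P2 pit2 -> P1=[1,6,4,6,1,4](1) P2=[4,4,0,4,3,1](2)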